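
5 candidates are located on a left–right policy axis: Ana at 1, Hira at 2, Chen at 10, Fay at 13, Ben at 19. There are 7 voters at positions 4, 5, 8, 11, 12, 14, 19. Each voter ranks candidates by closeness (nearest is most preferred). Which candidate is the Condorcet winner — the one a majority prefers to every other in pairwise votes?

With single-peaked preferences on a line, the Condorcet winner is the candidate closest to the median voter.
The median voter (position 11) is closest to Chen at 10.
Check: Chen vs Ana — voters closer to Chen: 5 of 7.

Chen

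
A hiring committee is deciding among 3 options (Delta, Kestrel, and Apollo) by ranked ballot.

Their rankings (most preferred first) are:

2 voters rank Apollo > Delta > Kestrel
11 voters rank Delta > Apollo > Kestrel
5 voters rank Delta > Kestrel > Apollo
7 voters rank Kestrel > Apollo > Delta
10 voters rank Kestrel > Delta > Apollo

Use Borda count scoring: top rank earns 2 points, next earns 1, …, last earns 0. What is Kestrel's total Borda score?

39

Borda scores:
  Delta: 2·1 + 11·2 + 5·2 + 7·0 + 10·1 = 44
  Kestrel: 2·0 + 11·0 + 5·1 + 7·2 + 10·2 = 39
  Apollo: 2·2 + 11·1 + 5·0 + 7·1 + 10·0 = 22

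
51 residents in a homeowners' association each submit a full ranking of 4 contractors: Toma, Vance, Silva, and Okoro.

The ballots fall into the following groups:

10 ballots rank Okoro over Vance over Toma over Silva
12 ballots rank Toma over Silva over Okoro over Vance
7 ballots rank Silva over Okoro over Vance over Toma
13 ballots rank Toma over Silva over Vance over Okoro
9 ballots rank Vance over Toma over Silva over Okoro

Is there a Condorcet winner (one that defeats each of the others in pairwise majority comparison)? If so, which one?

No Condorcet winner

Head-to-head results (51 voters total):
Toma vs Vance: Vance wins 26–25.
Toma vs Silva: Toma wins 44–7.
Toma vs Okoro: Toma wins 34–17.
Vance vs Silva: Silva wins 32–19.
Vance vs Okoro: Okoro wins 29–22.
Silva vs Okoro: Silva wins 41–10.
No candidate beats all others: Toma beats Silva beats Vance beats Toma, a majority cycle.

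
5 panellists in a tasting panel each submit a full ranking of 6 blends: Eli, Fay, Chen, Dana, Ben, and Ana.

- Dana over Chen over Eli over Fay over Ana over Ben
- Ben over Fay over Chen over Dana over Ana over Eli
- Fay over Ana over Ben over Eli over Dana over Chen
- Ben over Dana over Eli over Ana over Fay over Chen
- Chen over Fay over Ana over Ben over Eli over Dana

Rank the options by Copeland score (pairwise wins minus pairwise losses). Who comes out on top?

Fay

Pairwise results:
  Eli vs Fay: Fay wins 3–2.
  Eli vs Chen: Chen wins 3–2.
  Eli vs Dana: Dana wins 3–2.
  Eli vs Ben: Ben wins 4–1.
  Eli vs Ana: Ana wins 3–2.
  Fay vs Chen: Fay wins 3–2.
  Fay vs Dana: Fay wins 3–2.
  Fay vs Ben: Fay wins 3–2.
  Fay vs Ana: Fay wins 4–1.
  Chen vs Dana: Dana wins 3–2.
  Chen vs Ben: Ben wins 3–2.
  Chen vs Ana: Chen wins 3–2.
  Dana vs Ben: Ben wins 4–1.
  Dana vs Ana: Dana wins 3–2.
  Ben vs Ana: Ana wins 3–2.
Copeland scores (wins − losses):
  Eli: 0 − 5 = -5
  Fay: 5 − 0 = 5
  Chen: 2 − 3 = -1
  Dana: 3 − 2 = 1
  Ben: 3 − 2 = 1
  Ana: 2 − 3 = -1
Fay has the best Copeland score.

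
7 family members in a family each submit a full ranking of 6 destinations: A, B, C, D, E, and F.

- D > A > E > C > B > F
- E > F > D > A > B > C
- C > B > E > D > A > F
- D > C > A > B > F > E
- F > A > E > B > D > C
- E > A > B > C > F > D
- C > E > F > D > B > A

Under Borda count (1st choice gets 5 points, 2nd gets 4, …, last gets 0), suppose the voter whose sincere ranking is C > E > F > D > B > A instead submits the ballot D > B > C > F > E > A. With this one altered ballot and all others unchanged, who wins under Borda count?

D

Borda totals with the altered ballot: A 18, B 17, C 16, D 21, E 20, F 13.
The switch changes the winner from E to D.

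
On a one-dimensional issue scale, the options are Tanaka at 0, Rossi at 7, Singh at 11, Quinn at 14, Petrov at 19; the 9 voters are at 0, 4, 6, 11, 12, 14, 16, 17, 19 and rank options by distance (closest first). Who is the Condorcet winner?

Singh

With single-peaked preferences on a line, the Condorcet winner is the candidate closest to the median voter.
The median voter (position 12) is closest to Singh at 11.
Check: Singh vs Petrov — voters closer to Singh: 6 of 9.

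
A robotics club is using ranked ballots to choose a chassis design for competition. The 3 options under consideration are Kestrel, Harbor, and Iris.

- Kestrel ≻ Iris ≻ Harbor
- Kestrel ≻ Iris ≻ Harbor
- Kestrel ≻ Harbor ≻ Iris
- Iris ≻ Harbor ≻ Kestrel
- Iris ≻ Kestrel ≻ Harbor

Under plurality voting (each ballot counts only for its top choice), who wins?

Kestrel

First-place vote totals:
  Kestrel: 3
  Harbor: 0
  Iris: 2
Kestrel has the most first-place votes.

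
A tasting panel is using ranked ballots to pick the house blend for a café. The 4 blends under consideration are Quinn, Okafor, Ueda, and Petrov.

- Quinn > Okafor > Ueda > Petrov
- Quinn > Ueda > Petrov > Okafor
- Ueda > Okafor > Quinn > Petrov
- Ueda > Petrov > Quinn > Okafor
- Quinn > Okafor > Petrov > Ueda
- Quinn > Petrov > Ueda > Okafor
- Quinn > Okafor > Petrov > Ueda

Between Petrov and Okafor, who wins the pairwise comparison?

Ballots ranking Petrov above Okafor: 3.
Ballots ranking Okafor above Petrov: 4.
Okafor wins the head-to-head, 4–3.

Okafor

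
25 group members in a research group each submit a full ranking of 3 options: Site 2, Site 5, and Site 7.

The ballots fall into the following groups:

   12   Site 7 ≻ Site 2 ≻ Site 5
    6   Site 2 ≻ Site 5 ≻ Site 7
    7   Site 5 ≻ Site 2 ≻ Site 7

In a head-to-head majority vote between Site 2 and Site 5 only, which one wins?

Ballots ranking Site 2 above Site 5: 12+6 = 18.
Ballots ranking Site 5 above Site 2: 7.
Site 2 wins the head-to-head, 18–7.

Site 2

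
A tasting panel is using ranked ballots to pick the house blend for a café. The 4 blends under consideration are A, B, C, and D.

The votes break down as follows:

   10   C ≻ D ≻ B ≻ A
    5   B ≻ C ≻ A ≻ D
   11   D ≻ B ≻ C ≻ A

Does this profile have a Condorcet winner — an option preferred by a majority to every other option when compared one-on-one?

No

Head-to-head results (26 voters total):
A vs B: B wins 26–0.
A vs C: C wins 26–0.
A vs D: D wins 21–5.
B vs C: B wins 16–10.
B vs D: D wins 21–5.
C vs D: C wins 15–11.
No candidate beats all others: B beats C beats D beats B, a majority cycle.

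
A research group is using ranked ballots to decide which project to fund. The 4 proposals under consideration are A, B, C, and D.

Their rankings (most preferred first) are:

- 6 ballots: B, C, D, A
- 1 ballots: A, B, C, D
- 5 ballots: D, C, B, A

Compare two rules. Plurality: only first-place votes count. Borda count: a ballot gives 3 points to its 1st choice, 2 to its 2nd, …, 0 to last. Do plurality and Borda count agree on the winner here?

Yes

Plurality first-place counts: A 1, B 6, C 0, D 5 → B.
Borda totals: A 3, B 25, C 23, D 21 → B.
The two rules agree on B.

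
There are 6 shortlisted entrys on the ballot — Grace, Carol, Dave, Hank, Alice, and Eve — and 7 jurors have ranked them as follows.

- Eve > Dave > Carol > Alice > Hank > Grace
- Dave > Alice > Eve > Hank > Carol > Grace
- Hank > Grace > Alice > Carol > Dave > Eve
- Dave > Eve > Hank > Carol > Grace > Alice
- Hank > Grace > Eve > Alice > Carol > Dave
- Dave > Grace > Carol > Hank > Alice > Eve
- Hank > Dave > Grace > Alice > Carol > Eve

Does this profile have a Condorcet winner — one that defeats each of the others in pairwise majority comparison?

Yes

Head-to-head results (7 voters total):
Grace vs Carol: Grace wins 4–3.
Grace vs Dave: Dave wins 5–2.
Grace vs Hank: Hank wins 6–1.
Grace vs Alice: Grace wins 5–2.
Grace vs Eve: Grace wins 4–3.
Carol vs Dave: Dave wins 5–2.
Carol vs Hank: Hank wins 5–2.
Carol vs Alice: Alice wins 4–3.
Carol vs Eve: Eve wins 4–3.
Dave vs Hank: Dave wins 4–3.
Dave vs Alice: Dave wins 5–2.
Dave vs Eve: Dave wins 5–2.
Hank vs Alice: Hank wins 5–2.
Hank vs Eve: Hank wins 4–3.
Alice vs Eve: Alice wins 4–3.
Dave beats each rival — Grace (5–2), Carol (5–2), Hank (4–3), Alice (5–2), Eve (5–2) — so Dave is the Condorcet winner.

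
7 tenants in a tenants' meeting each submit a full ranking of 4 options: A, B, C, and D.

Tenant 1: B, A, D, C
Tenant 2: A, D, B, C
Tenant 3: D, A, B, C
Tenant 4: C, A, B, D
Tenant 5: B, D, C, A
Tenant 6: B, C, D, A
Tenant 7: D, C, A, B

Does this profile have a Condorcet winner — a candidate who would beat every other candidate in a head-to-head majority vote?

Head-to-head results (7 voters total):
A vs B: A wins 4–3.
A vs C: C wins 4–3.
A vs D: D wins 4–3.
B vs C: B wins 5–2.
B vs D: B wins 4–3.
C vs D: D wins 5–2.
No candidate beats all others: A beats B beats C beats A, a majority cycle.

No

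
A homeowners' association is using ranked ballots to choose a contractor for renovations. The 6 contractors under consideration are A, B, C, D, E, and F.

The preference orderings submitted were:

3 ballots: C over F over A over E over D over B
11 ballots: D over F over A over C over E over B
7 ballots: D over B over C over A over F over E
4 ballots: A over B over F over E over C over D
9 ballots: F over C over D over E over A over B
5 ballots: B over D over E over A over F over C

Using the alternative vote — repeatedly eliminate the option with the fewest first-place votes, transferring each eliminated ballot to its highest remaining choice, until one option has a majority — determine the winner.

D

Round 1: D 18, F 9, B 5, A 4, C 3, E 0. E has the fewest and is eliminated.
Round 2: D 18, F 9, B 5, A 4, C 3. C has the fewest and is eliminated.
Round 3: D 18, F 12, B 5, A 4. A has the fewest and is eliminated.
Round 4: D 18, F 12, B 9. B has the fewest and is eliminated.
Round 5: D 23, F 16. D has a majority.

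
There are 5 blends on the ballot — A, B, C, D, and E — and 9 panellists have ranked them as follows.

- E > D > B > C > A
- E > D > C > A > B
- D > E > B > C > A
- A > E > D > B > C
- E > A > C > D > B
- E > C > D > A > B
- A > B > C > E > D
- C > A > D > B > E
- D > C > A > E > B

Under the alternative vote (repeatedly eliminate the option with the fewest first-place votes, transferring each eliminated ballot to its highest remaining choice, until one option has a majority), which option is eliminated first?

B

Round 1: E 4, A 2, D 2, C 1, B 0. B has the fewest and is eliminated.
Round 2: E 4, A 2, D 2, C 1. C has the fewest and is eliminated.
Round 3: E 4, A 3, D 2. D has the fewest and is eliminated.
Round 4: E 5, A 4. E has a majority.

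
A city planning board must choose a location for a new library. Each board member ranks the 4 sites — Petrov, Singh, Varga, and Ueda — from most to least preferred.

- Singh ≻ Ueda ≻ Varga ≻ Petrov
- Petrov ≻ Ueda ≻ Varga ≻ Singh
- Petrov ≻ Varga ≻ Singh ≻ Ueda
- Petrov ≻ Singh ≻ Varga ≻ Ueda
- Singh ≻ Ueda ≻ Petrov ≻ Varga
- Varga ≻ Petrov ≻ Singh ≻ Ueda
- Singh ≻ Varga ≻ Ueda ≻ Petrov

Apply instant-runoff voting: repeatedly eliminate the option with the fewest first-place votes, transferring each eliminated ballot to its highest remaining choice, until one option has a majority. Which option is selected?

Petrov

Round 1: Petrov 3, Singh 3, Varga 1, Ueda 0. Ueda has the fewest and is eliminated.
Round 2: Petrov 3, Singh 3, Varga 1. Varga has the fewest and is eliminated.
Round 3: Petrov 4, Singh 3. Petrov has a majority.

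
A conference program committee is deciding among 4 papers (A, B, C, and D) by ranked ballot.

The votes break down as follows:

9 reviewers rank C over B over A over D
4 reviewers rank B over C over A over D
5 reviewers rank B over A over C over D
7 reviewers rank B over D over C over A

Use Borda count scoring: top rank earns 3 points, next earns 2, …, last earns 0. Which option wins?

B

Borda scores:
  A: 9·1 + 4·1 + 5·2 + 7·0 = 23
  B: 9·2 + 4·3 + 5·3 + 7·3 = 66
  C: 9·3 + 4·2 + 5·1 + 7·1 = 47
  D: 9·0 + 4·0 + 5·0 + 7·2 = 14
B has the highest total.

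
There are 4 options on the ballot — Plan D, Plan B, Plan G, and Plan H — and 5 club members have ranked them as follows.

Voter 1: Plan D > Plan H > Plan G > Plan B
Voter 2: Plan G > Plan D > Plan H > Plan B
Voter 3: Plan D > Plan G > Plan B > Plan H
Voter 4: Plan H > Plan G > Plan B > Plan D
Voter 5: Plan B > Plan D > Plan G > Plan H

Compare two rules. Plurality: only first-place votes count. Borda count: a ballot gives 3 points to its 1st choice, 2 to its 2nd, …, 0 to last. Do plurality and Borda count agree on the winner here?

Plurality first-place counts: Plan D 2, Plan B 1, Plan G 1, Plan H 1 → Plan D.
Borda totals: Plan D 10, Plan B 5, Plan G 9, Plan H 6 → Plan D.
The two rules agree on Plan D.

Yes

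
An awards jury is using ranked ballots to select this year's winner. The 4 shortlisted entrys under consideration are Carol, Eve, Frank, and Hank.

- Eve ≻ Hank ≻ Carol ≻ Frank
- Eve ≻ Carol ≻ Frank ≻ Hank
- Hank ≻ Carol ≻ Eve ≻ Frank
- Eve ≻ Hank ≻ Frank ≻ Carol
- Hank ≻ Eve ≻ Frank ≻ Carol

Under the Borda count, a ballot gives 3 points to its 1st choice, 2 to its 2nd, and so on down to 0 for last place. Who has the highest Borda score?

Borda scores:
  Carol: 1 + 2 + 2 + 0 + 0 = 5
  Eve: 3 + 3 + 1 + 3 + 2 = 12
  Frank: 0 + 1 + 0 + 1 + 1 = 3
  Hank: 2 + 0 + 3 + 2 + 3 = 10
Eve has the highest total.

Eve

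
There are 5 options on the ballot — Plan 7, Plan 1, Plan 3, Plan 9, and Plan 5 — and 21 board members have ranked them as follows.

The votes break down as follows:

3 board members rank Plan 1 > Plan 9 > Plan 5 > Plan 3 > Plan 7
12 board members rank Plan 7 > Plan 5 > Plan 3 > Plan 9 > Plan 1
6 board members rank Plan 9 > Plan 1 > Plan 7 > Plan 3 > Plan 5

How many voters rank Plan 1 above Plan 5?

Ballots ranking Plan 1 above Plan 5: 3+6 = 9.
Ballots ranking Plan 5 above Plan 1: 12.
So 9 of 21 voters prefer Plan 1 to Plan 5.

9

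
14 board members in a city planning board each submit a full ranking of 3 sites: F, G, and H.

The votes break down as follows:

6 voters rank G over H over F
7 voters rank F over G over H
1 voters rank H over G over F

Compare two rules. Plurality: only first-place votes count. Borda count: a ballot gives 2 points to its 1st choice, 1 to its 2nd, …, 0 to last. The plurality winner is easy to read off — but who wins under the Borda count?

G

Plurality first-place counts: F 7, G 6, H 1 → F.
Borda totals: F 14, G 20, H 8 → G.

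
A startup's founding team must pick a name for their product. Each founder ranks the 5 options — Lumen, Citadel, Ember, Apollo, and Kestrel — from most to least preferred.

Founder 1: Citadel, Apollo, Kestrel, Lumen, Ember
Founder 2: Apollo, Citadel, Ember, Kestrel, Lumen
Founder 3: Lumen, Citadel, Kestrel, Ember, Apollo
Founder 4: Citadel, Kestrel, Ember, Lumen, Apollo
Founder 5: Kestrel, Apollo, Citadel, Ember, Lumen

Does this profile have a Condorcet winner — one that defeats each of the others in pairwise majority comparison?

Yes

Head-to-head results (5 voters total):
Lumen vs Citadel: Citadel wins 4–1.
Lumen vs Ember: Ember wins 3–2.
Lumen vs Apollo: Apollo wins 3–2.
Lumen vs Kestrel: Kestrel wins 4–1.
Citadel vs Ember: Citadel wins 5–0.
Citadel vs Apollo: Citadel wins 3–2.
Citadel vs Kestrel: Citadel wins 4–1.
Ember vs Apollo: Apollo wins 3–2.
Ember vs Kestrel: Kestrel wins 4–1.
Apollo vs Kestrel: Kestrel wins 3–2.
Citadel beats each rival — Lumen (4–1), Ember (5–0), Apollo (3–2), Kestrel (4–1) — so Citadel is the Condorcet winner.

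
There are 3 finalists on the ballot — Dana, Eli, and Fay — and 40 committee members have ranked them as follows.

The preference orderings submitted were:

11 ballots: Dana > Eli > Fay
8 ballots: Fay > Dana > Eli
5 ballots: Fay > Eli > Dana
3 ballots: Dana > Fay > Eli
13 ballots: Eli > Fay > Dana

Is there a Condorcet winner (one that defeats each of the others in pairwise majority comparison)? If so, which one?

None — there is no Condorcet winner

Head-to-head results (40 voters total):
Dana vs Eli: Dana wins 22–18.
Dana vs Fay: Fay wins 26–14.
Eli vs Fay: Eli wins 24–16.
No candidate beats all others: Dana beats Eli beats Fay beats Dana, a majority cycle.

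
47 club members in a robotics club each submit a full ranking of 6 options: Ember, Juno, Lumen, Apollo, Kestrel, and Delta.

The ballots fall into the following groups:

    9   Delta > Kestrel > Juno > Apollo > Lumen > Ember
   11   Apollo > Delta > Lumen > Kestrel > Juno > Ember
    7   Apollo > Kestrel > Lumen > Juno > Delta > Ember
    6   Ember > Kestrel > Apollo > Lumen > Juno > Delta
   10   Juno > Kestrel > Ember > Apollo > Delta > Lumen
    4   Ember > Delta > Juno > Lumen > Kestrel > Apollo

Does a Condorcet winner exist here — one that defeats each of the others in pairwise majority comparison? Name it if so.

Head-to-head results (47 voters total):
Ember vs Juno: Juno wins 37–10.
Ember vs Lumen: Lumen wins 27–20.
Ember vs Apollo: Apollo wins 27–20.
Ember vs Kestrel: Kestrel wins 37–10.
Ember vs Delta: Delta wins 27–20.
Juno vs Lumen: Lumen wins 24–23.
Juno vs Apollo: Apollo wins 24–23.
Juno vs Kestrel: Kestrel wins 33–14.
Juno vs Delta: Delta wins 24–23.
Lumen vs Apollo: Apollo wins 43–4.
Lumen vs Kestrel: Kestrel wins 32–15.
Lumen vs Delta: Delta wins 34–13.
Apollo vs Kestrel: Kestrel wins 29–18.
Apollo vs Delta: Apollo wins 34–13.
Kestrel vs Delta: Delta wins 24–23.
No candidate beats all others: Apollo beats Delta beats Kestrel beats Apollo, a majority cycle.

None — there is no Condorcet winner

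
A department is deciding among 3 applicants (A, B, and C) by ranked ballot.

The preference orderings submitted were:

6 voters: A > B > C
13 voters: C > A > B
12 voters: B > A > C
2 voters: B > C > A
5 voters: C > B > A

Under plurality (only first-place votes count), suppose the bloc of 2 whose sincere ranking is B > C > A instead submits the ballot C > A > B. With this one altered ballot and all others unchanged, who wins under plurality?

C

First-place totals with the altered ballot: A 6, B 12, C 20.
The winner is unchanged: still C.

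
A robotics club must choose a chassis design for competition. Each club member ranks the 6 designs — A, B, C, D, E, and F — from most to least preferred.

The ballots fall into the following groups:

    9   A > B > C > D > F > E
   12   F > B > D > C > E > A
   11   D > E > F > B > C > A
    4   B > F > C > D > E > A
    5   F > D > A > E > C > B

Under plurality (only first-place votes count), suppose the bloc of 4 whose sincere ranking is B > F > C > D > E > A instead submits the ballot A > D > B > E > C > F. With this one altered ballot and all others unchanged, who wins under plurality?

F

First-place totals with the altered ballot: A 13, B 0, C 0, D 11, E 0, F 17.
The winner is unchanged: still F.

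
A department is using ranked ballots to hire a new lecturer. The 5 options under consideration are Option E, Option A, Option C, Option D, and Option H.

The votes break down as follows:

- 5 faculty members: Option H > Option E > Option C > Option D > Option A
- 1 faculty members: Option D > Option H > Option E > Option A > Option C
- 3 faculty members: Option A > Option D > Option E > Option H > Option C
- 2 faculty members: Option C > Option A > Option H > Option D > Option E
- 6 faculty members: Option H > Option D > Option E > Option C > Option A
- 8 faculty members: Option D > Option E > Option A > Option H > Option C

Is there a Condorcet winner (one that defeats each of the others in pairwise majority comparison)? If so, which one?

Head-to-head results (25 voters total):
Option E vs Option A: Option E wins 20–5.
Option E vs Option C: Option E wins 23–2.
Option E vs Option D: Option D wins 20–5.
Option E vs Option H: Option H wins 14–11.
Option A vs Option C: Option C wins 13–12.
Option A vs Option D: Option D wins 20–5.
Option A vs Option H: Option A wins 13–12.
Option C vs Option D: Option D wins 18–7.
Option C vs Option H: Option H wins 23–2.
Option D vs Option H: Option H wins 13–12.
No candidate beats all others: Option E beats Option A beats Option H beats Option E, a majority cycle.

None — there is no Condorcet winner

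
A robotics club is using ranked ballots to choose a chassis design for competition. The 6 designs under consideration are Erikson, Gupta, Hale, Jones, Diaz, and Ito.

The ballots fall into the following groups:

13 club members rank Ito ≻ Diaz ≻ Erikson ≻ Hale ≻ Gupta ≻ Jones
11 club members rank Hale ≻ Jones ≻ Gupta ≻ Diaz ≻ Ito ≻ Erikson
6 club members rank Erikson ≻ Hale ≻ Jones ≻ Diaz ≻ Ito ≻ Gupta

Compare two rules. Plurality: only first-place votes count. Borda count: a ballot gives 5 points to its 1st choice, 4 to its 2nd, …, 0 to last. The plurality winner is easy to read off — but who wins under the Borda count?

Plurality first-place counts: Erikson 6, Gupta 0, Hale 11, Jones 0, Diaz 0, Ito 13 → Ito.
Borda totals: Erikson 69, Gupta 46, Hale 105, Jones 62, Diaz 86, Ito 82 → Hale.

Hale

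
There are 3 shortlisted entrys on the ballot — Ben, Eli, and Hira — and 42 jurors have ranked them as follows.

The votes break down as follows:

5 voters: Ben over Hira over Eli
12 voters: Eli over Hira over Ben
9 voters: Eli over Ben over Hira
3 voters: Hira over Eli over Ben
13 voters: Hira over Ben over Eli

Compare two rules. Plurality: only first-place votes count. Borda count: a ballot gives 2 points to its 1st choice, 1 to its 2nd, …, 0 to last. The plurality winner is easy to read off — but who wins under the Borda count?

Plurality first-place counts: Ben 5, Eli 21, Hira 16 → Eli.
Borda totals: Ben 32, Eli 45, Hira 49 → Hira.

Hira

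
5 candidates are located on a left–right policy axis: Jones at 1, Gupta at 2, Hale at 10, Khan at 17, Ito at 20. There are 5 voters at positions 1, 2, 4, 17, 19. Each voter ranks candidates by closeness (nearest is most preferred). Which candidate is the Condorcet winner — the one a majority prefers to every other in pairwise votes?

Gupta

With single-peaked preferences on a line, the Condorcet winner is the candidate closest to the median voter.
The median voter (position 4) is closest to Gupta at 2.
Check: Gupta vs Ito — voters closer to Gupta: 3 of 5.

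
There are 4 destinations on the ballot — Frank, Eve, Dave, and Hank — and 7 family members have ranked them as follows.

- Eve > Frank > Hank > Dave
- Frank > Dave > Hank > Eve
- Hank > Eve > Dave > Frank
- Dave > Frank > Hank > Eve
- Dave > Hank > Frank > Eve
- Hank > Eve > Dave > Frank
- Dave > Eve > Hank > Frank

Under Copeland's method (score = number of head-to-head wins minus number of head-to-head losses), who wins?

Dave

Pairwise results:
  Frank vs Eve: Eve wins 4–3.
  Frank vs Dave: Dave wins 5–2.
  Frank vs Hank: Hank wins 4–3.
  Eve vs Dave: Dave wins 4–3.
  Eve vs Hank: Hank wins 5–2.
  Dave vs Hank: Dave wins 4–3.
Copeland scores (wins − losses):
  Frank: 0 − 3 = -3
  Eve: 1 − 2 = -1
  Dave: 3 − 0 = 3
  Hank: 2 − 1 = 1
Dave has the best Copeland score.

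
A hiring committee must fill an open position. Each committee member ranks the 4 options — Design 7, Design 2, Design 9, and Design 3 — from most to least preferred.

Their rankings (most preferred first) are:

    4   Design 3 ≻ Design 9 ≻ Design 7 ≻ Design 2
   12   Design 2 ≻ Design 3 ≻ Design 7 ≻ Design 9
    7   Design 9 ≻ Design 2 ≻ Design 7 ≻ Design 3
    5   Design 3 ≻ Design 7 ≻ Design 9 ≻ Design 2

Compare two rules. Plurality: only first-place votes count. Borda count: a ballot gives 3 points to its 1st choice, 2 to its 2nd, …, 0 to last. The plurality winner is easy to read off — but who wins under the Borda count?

Design 3

Plurality first-place counts: Design 7 0, Design 2 12, Design 9 7, Design 3 9 → Design 2.
Borda totals: Design 7 33, Design 2 50, Design 9 34, Design 3 51 → Design 3.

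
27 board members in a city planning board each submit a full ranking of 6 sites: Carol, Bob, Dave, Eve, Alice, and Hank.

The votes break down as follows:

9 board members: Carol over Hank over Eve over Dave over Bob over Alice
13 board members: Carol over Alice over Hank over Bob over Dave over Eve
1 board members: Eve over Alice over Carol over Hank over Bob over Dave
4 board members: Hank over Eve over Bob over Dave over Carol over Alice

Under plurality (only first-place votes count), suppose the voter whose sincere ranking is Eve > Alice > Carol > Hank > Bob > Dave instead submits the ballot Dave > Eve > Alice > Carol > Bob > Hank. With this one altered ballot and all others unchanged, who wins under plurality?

Carol

First-place totals with the altered ballot: Carol 22, Bob 0, Dave 1, Eve 0, Alice 0, Hank 4.
The winner is unchanged: still Carol.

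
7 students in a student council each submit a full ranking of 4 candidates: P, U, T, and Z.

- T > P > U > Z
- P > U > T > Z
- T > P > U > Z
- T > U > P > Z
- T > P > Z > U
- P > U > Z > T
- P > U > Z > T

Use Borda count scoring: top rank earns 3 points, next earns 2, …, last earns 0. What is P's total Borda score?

Borda scores:
  P: 2 + 3 + 2 + 1 + 2 + 3 + 3 = 16
  U: 1 + 2 + 1 + 2 + 0 + 2 + 2 = 10
  T: 3 + 1 + 3 + 3 + 3 + 0 + 0 = 13
  Z: 0 + 0 + 0 + 0 + 1 + 1 + 1 = 3

16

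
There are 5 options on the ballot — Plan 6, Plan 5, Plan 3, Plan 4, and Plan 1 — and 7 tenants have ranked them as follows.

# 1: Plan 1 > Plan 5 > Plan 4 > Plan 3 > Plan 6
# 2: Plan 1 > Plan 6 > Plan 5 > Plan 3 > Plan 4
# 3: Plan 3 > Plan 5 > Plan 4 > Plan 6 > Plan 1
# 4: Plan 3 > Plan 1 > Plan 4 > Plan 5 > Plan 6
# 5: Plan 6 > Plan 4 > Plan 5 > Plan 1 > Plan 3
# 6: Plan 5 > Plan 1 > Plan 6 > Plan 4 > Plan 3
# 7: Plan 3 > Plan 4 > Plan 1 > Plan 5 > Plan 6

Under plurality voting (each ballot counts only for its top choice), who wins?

Plan 3

First-place vote totals:
  Plan 6: 1
  Plan 5: 1
  Plan 3: 3
  Plan 4: 0
  Plan 1: 2
Plan 3 has the most first-place votes.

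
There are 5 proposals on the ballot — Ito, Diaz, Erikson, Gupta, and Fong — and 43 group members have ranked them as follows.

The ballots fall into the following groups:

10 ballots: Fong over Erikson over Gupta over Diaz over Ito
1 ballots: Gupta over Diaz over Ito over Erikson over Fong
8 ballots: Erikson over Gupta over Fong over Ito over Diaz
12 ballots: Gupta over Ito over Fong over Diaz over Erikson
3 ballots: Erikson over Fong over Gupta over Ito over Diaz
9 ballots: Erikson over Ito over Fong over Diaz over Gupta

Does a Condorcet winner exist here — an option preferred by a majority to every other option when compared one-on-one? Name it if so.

There is no Condorcet winner

Head-to-head results (43 voters total):
Ito vs Diaz: Ito wins 32–11.
Ito vs Erikson: Erikson wins 30–13.
Ito vs Gupta: Gupta wins 34–9.
Ito vs Fong: Ito wins 22–21.
Diaz vs Erikson: Erikson wins 30–13.
Diaz vs Gupta: Gupta wins 34–9.
Diaz vs Fong: Fong wins 42–1.
Erikson vs Gupta: Erikson wins 30–13.
Erikson vs Fong: Fong wins 22–21.
Gupta vs Fong: Fong wins 22–21.
No candidate beats all others: Ito beats Fong beats Erikson beats Ito, a majority cycle.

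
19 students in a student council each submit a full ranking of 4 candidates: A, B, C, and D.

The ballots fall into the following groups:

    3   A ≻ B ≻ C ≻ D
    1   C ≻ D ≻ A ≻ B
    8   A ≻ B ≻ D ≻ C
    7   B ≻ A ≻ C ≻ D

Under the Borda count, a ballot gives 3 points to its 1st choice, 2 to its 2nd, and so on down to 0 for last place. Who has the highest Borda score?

A

Borda scores:
  A: 3·3 + 1 + 8·3 + 7·2 = 48
  B: 3·2 + 0 + 8·2 + 7·3 = 43
  C: 3·1 + 3 + 8·0 + 7·1 = 13
  D: 3·0 + 2 + 8·1 + 7·0 = 10
A has the highest total.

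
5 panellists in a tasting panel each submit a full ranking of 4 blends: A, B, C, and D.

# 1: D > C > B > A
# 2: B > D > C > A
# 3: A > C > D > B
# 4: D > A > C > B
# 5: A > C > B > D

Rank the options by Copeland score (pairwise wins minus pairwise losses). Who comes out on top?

Pairwise results:
  A vs B: A wins 3–2.
  A vs C: A wins 3–2.
  A vs D: D wins 3–2.
  B vs C: C wins 4–1.
  B vs D: D wins 3–2.
  C vs D: D wins 3–2.
Copeland scores (wins − losses):
  A: 2 − 1 = 1
  B: 0 − 3 = -3
  C: 1 − 2 = -1
  D: 3 − 0 = 3
D has the best Copeland score.

D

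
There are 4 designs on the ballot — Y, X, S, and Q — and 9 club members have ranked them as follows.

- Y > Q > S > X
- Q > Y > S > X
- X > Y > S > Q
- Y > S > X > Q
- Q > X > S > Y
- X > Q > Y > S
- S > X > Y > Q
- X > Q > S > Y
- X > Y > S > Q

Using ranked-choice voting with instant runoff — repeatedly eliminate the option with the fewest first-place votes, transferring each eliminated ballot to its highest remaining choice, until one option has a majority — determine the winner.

X

Round 1: X 4, Y 2, Q 2, S 1. S has the fewest and is eliminated.
Round 2: X 5, Y 2, Q 2. X has a majority.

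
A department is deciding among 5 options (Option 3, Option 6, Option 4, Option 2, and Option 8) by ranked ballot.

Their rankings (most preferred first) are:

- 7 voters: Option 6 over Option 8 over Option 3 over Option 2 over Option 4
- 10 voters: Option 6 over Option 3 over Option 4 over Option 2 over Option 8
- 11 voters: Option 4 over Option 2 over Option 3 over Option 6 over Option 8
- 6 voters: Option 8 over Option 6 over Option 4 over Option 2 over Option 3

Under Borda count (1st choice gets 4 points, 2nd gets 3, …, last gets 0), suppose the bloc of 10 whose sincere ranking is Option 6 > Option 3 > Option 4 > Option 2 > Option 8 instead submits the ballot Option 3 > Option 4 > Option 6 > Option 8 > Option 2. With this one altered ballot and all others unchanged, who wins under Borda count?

Borda totals with the altered ballot: Option 3 76, Option 6 77, Option 4 86, Option 2 46, Option 8 55.
The switch changes the winner from Option 6 to Option 4.

Option 4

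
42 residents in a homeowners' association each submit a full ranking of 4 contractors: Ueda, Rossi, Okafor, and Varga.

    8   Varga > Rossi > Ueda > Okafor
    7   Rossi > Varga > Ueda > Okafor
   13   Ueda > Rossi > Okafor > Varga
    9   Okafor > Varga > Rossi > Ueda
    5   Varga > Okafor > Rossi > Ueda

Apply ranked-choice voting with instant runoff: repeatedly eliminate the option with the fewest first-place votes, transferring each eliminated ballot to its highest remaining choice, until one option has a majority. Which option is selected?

Varga

Round 1: Ueda 13, Varga 13, Okafor 9, Rossi 7. Rossi has the fewest and is eliminated.
Round 2: Varga 20, Ueda 13, Okafor 9. Okafor has the fewest and is eliminated.
Round 3: Varga 29, Ueda 13. Varga has a majority.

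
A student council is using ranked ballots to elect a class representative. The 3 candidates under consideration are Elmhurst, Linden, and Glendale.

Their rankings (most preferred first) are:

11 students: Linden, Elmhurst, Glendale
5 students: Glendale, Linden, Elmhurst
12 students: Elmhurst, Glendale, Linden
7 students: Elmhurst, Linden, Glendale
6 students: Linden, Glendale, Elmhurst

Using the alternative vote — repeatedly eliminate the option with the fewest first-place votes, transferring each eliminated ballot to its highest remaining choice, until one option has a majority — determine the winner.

Round 1: Elmhurst 19, Linden 17, Glendale 5. Glendale has the fewest and is eliminated.
Round 2: Linden 22, Elmhurst 19. Linden has a majority.

Linden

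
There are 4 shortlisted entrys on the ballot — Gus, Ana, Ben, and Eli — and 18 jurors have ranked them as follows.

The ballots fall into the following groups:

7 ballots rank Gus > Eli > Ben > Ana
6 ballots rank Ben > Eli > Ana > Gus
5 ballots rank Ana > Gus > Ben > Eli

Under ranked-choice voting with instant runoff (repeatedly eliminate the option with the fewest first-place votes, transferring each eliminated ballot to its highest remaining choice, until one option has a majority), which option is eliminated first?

Round 1: Gus 7, Ben 6, Ana 5, Eli 0. Eli has the fewest and is eliminated.
Round 2: Gus 7, Ben 6, Ana 5. Ana has the fewest and is eliminated.
Round 3: Gus 12, Ben 6. Gus has a majority.

Eli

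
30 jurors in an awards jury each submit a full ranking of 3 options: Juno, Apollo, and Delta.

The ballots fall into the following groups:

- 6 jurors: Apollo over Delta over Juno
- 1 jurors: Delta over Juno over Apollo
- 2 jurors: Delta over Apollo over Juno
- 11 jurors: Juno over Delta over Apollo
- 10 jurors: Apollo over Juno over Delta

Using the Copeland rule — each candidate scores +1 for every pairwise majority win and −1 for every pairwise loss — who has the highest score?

Apollo

Pairwise results:
  Juno vs Apollo: Apollo wins 18–12.
  Juno vs Delta: Juno wins 21–9.
  Apollo vs Delta: Apollo wins 16–14.
Copeland scores (wins − losses):
  Juno: 1 − 1 = 0
  Apollo: 2 − 0 = 2
  Delta: 0 − 2 = -2
Apollo has the best Copeland score.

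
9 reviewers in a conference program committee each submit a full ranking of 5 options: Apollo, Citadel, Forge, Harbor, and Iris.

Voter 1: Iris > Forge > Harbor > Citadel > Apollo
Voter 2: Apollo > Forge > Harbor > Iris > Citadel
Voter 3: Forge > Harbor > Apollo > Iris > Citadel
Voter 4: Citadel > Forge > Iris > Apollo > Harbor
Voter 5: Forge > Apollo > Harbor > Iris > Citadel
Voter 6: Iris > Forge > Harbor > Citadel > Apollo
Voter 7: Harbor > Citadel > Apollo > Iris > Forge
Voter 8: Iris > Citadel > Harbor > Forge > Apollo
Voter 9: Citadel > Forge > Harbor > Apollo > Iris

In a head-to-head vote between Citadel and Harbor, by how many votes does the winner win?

Ballots ranking Citadel above Harbor: 3.
Ballots ranking Harbor above Citadel: 6.
Harbor wins 6–3, a margin of 3.

3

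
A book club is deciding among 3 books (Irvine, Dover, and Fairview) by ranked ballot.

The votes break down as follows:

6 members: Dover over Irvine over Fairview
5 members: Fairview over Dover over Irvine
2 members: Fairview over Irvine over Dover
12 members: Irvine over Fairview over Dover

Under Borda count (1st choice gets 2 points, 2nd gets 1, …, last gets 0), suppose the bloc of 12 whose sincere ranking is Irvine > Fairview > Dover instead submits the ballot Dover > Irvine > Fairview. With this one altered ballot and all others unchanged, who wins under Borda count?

Dover

Borda totals with the altered ballot: Irvine 20, Dover 41, Fairview 14.
The switch changes the winner from Irvine to Dover.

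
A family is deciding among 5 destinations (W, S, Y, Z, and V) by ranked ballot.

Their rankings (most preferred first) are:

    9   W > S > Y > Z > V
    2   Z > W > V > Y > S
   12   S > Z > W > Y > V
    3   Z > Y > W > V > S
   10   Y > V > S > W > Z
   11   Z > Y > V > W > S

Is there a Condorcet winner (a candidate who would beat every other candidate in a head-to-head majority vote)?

Head-to-head results (47 voters total):
W vs S: W wins 25–22.
W vs Y: Y wins 24–23.
W vs Z: Z wins 28–19.
W vs V: W wins 26–21.
S vs Y: Y wins 26–21.
S vs Z: S wins 31–16.
S vs V: V wins 26–21.
Y vs Z: Z wins 28–19.
Y vs V: Y wins 45–2.
Z vs V: Z wins 37–10.
No candidate beats all others: W beats S beats Z beats W, a majority cycle.

No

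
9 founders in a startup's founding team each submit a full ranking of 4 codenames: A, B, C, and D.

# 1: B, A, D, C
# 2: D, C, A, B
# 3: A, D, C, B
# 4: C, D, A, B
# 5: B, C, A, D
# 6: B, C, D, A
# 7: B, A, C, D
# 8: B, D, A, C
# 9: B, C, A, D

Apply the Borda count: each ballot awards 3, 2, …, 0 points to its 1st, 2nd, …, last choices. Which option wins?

Borda scores:
  A: 2 + 1 + 3 + 1 + 1 + 0 + 2 + 1 + 1 = 12
  B: 3 + 0 + 0 + 0 + 3 + 3 + 3 + 3 + 3 = 18
  C: 0 + 2 + 1 + 3 + 2 + 2 + 1 + 0 + 2 = 13
  D: 1 + 3 + 2 + 2 + 0 + 1 + 0 + 2 + 0 = 11
B has the highest total.

B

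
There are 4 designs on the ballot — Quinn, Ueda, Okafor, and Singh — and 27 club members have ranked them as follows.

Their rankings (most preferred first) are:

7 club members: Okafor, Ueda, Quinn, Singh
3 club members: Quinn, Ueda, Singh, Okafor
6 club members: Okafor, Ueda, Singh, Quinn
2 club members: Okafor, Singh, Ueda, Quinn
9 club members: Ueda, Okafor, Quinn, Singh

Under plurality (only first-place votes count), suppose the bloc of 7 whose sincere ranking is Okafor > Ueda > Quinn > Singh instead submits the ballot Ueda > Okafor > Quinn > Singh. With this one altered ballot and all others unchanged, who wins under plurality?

First-place totals with the altered ballot: Quinn 3, Ueda 16, Okafor 8, Singh 0.
The switch changes the winner from Okafor to Ueda.

Ueda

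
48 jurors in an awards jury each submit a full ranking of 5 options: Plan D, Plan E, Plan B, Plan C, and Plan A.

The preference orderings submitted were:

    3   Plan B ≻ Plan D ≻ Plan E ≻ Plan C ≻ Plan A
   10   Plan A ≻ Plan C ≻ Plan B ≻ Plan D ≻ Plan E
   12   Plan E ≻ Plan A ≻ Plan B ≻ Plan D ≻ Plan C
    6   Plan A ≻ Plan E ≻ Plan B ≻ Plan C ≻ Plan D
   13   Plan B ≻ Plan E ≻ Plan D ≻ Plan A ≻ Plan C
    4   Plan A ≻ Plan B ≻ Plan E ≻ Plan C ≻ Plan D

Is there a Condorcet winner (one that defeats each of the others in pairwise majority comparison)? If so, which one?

None — there is no Condorcet winner

Head-to-head results (48 voters total):
Plan D vs Plan E: Plan E wins 35–13.
Plan D vs Plan B: Plan B wins 48–0.
Plan D vs Plan C: Plan D wins 28–20.
Plan D vs Plan A: Plan A wins 32–16.
Plan E vs Plan B: Plan B wins 30–18.
Plan E vs Plan C: Plan E wins 38–10.
Plan E vs Plan A: Plan E wins 28–20.
Plan B vs Plan C: Plan B wins 38–10.
Plan B vs Plan A: Plan A wins 32–16.
Plan C vs Plan A: Plan A wins 45–3.
No candidate beats all others: Plan E beats Plan A beats Plan B beats Plan E, a majority cycle.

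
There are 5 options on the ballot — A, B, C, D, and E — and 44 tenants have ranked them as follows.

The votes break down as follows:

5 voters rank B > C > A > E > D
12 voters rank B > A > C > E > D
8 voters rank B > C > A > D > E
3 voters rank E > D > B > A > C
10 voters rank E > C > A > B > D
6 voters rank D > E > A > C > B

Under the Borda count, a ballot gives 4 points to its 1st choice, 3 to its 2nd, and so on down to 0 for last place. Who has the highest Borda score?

Borda scores:
  A: 5·2 + 12·3 + 8·2 + 3·1 + 10·2 + 6·2 = 97
  B: 5·4 + 12·4 + 8·4 + 3·2 + 10·1 + 6·0 = 116
  C: 5·3 + 12·2 + 8·3 + 3·0 + 10·3 + 6·1 = 99
  D: 5·0 + 12·0 + 8·1 + 3·3 + 10·0 + 6·4 = 41
  E: 5·1 + 12·1 + 8·0 + 3·4 + 10·4 + 6·3 = 87
B has the highest total.

B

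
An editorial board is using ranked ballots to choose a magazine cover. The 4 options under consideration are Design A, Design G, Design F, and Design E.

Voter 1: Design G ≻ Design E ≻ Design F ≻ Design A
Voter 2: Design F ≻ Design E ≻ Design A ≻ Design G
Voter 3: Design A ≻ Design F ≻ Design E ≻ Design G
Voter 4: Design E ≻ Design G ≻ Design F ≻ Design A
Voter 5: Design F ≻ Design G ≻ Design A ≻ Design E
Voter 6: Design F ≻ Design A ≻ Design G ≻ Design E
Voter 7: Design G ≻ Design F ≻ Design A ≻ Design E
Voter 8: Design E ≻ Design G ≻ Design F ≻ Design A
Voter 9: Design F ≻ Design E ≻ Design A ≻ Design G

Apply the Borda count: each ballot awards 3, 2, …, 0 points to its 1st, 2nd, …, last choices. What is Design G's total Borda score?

Borda scores:
  Design A: 0 + 1 + 3 + 0 + 1 + 2 + 1 + 0 + 1 = 9
  Design G: 3 + 0 + 0 + 2 + 2 + 1 + 3 + 2 + 0 = 13
  Design F: 1 + 3 + 2 + 1 + 3 + 3 + 2 + 1 + 3 = 19
  Design E: 2 + 2 + 1 + 3 + 0 + 0 + 0 + 3 + 2 = 13

13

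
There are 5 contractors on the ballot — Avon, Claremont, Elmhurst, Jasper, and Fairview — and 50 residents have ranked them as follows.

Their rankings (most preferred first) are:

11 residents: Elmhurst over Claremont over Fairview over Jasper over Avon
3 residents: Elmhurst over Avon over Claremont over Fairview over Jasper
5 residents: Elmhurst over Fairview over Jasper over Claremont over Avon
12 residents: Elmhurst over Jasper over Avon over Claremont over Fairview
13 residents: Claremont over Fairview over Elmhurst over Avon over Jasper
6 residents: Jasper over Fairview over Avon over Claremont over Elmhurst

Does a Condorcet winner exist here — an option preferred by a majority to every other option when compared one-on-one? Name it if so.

Elmhurst

Head-to-head results (50 voters total):
Avon vs Claremont: Claremont wins 29–21.
Avon vs Elmhurst: Elmhurst wins 44–6.
Avon vs Jasper: Jasper wins 34–16.
Avon vs Fairview: Fairview wins 35–15.
Claremont vs Elmhurst: Elmhurst wins 31–19.
Claremont vs Jasper: Claremont wins 27–23.
Claremont vs Fairview: Claremont wins 39–11.
Elmhurst vs Jasper: Elmhurst wins 44–6.
Elmhurst vs Fairview: Elmhurst wins 31–19.
Jasper vs Fairview: Fairview wins 32–18.
Elmhurst beats each rival — Avon (44–6), Claremont (31–19), Jasper (44–6), Fairview (31–19) — so Elmhurst is the Condorcet winner.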